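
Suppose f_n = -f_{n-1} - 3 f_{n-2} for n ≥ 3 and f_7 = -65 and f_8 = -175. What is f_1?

-5

Rearranging, f_{n-2} = (f_n + f_{n-1}) / -3.
f_6 = (-175 + (-65)) / -3 = -240/-3 = 80
f_5 = (-65 + 80) / -3 = 15/-3 = -5
f_4 = (80 + (-5)) / -3 = 75/-3 = -25
f_3 = (-5 + (-25)) / -3 = -30/-3 = 10
f_2 = (-25 + 10) / -3 = -15/-3 = 5
f_1 = (10 + 5) / -3 = 15/-3 = -5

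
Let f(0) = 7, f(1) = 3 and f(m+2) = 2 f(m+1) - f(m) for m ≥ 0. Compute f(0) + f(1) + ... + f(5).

-18

f(2) = 2*3 - 7 = -1
f(3) = 2*(-1) - 3 = -5
f(4) = 2*(-5) - (-1) = -9
f(5) = 2*(-9) - (-5) = -13
Sum = 7 + 3 + (-1) + (-5) + (-9) + (-13) = -18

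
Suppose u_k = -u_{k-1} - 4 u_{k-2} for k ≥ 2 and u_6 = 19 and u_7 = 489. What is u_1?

Rearranging, u_{k-2} = (u_k + u_{k-1}) / -4.
u_5 = (489 + 19) / -4 = 508/-4 = -127
u_4 = (19 + (-127)) / -4 = -108/-4 = 27
u_3 = (-127 + 27) / -4 = -100/-4 = 25
u_2 = (27 + 25) / -4 = 52/-4 = -13
u_1 = (25 + (-13)) / -4 = 12/-4 = -3

-3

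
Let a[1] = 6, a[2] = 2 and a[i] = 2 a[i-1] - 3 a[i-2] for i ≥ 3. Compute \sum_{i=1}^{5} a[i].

a[3] = 2*2 - 3*6 = -14
a[4] = 2*(-14) - 3*2 = -34
a[5] = 2*(-34) - 3*(-14) = -26
Sum = 6 + 2 + (-14) + (-34) + (-26) = -66

-66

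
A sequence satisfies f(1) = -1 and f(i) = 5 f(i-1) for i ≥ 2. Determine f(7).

f(2) = 5(-1) = -5
f(3) = 5(-5) = -25
f(4) = 5(-25) = -125
f(5) = 5(-125) = -625
f(6) = 5(-625) = -3125
f(7) = 5(-3125) = -15625

-15625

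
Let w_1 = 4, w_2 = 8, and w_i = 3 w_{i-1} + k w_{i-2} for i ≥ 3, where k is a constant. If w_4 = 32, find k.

-2

w_3 = 24 + 4k
w_4 = 72 + 20k
So 72 + 20k = 32, giving k = -2.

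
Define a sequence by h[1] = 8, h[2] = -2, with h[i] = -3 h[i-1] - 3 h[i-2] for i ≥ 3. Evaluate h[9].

486

h[3] = -3(-2) - 3(8) = -18
h[4] = -3(-18) - 3(-2) = 60
h[5] = -3(60) - 3(-18) = -126
h[6] = -3(-126) - 3(60) = 198
h[7] = -3(198) - 3(-126) = -216
h[8] = -3(-216) - 3(198) = 54
h[9] = -3(54) - 3(-216) = 486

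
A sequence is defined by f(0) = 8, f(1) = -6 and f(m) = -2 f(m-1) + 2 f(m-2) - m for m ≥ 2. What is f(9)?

-27895

f(2) = -2·(-6) + 2·8 - 2 = 26
f(3) = -2·26 + 2·(-6) - 3 = -67
f(4) = -2·(-67) + 2·26 - 4 = 182
f(5) = -2·182 + 2·(-67) - 5 = -503
f(6) = -2·(-503) + 2·182 - 6 = 1364
f(7) = -2·1364 + 2·(-503) - 7 = -3741
f(8) = -2·(-3741) + 2·1364 - 8 = 10202
f(9) = -2·10202 + 2·(-3741) - 9 = -27895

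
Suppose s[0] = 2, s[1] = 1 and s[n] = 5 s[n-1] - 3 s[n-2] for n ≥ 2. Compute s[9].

s[2] = 5*1 - 3*2 = -1
s[3] = 5*(-1) - 3*1 = -8
s[4] = 5*(-8) - 3*(-1) = -37
s[5] = 5*(-37) - 3*(-8) = -161
s[6] = 5*(-161) - 3*(-37) = -694
s[7] = 5*(-694) - 3*(-161) = -2987
s[8] = 5*(-2987) - 3*(-694) = -12853
s[9] = 5*(-12853) - 3*(-2987) = -55304

-55304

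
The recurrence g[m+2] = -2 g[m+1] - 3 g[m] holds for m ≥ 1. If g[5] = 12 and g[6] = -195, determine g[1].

8

Rearranging, g[m-2] = (g[m] + 2 g[m-1]) / -3.
g[4] = (-195 + 2(12)) / -3 = -171/-3 = 57
g[3] = (12 + 2(57)) / -3 = 126/-3 = -42
g[2] = (57 + 2(-42)) / -3 = -27/-3 = 9
g[1] = (-42 + 2(9)) / -3 = -24/-3 = 8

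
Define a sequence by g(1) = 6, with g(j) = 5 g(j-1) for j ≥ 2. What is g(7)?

g(2) = 5(6) = 30
g(3) = 5(30) = 150
g(4) = 5(150) = 750
g(5) = 5(750) = 3750
g(6) = 5(3750) = 18750
g(7) = 5(18750) = 93750

93750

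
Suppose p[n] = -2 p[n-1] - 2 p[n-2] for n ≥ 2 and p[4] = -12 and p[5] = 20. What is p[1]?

-5

Rearranging, p[n-2] = (p[n] + 2 p[n-1]) / -2.
p[3] = (20 + 2*(-12)) / -2 = -4/-2 = 2
p[2] = (-12 + 2*2) / -2 = -8/-2 = 4
p[1] = (2 + 2*4) / -2 = 10/-2 = -5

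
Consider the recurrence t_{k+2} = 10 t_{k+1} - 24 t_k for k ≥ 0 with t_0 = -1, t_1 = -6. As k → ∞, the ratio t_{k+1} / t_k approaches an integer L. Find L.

6

The characteristic equation is r^2 - 10r + 24 = 0, which factors as (r - 6)(r - 4) = 0.
So the roots are 6 and 4. Since |6| > |4| and the coefficient of 6^k is non-zero, the ratio tends to 6.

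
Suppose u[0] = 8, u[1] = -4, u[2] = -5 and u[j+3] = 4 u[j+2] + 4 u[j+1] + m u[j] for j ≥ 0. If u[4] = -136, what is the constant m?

u[3] = -36 + 8m
u[4] = -164 + 28m
So -164 + 28m = -136, giving m = 1.

1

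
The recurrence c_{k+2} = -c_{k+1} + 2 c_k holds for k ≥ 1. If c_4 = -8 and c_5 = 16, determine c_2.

-2

Rearranging, c_{k-2} = (c_k + c_{k-1}) / 2.
c_3 = (16 + (-8)) / 2 = 8/2 = 4
c_2 = (-8 + 4) / 2 = -4/2 = -2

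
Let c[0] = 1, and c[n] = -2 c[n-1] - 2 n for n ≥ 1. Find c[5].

-50

c[1] = -2·1 - 2 = -4
c[2] = -2·(-4) - 4 = 4
c[3] = -2·4 - 6 = -14
c[4] = -2·(-14) - 8 = 20
c[5] = -2·20 - 10 = -50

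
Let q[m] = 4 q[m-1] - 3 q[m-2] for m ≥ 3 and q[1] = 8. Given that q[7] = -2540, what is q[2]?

1

Let q[2] = y.
q[3] = -24 + 4y
q[4] = -96 + 13y
q[5] = -312 + 40y
q[6] = -960 + 121y
q[7] = -2904 + 364y
So -2904 + 364y = -2540, giving y = 1.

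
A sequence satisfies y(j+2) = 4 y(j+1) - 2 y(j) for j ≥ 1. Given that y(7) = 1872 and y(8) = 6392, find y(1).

-4

Rearranging, y(j-2) = (y(j) - 4 y(j-1)) / -2.
y(6) = (6392 - 4(1872)) / -2 = -1096/-2 = 548
y(5) = (1872 - 4(548)) / -2 = -320/-2 = 160
y(4) = (548 - 4(160)) / -2 = -92/-2 = 46
y(3) = (160 - 4(46)) / -2 = -24/-2 = 12
y(2) = (46 - 4(12)) / -2 = -2/-2 = 1
y(1) = (12 - 4(1)) / -2 = 8/-2 = -4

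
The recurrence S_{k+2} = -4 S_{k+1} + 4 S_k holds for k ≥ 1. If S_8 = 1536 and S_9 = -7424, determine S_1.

Rearranging, S_{k-2} = (S_k + 4 S_{k-1}) / 4.
S_7 = (-7424 + 4·1536) / 4 = -1280/4 = -320
S_6 = (1536 + 4·(-320)) / 4 = 256/4 = 64
S_5 = (-320 + 4·64) / 4 = -64/4 = -16
S_4 = (64 + 4·(-16)) / 4 = 0/4 = 0
S_3 = (-16 + 4·0) / 4 = -16/4 = -4
S_2 = (0 + 4·(-4)) / 4 = -16/4 = -4
S_1 = (-4 + 4·(-4)) / 4 = -20/4 = -5

-5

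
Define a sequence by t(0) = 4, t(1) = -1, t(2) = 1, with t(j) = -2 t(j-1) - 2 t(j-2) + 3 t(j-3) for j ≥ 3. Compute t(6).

20

t(3) = -2(1) - 2(-1) + 3(4) = 12
t(4) = -2(12) - 2(1) + 3(-1) = -29
t(5) = -2(-29) - 2(12) + 3(1) = 37
t(6) = -2(37) - 2(-29) + 3(12) = 20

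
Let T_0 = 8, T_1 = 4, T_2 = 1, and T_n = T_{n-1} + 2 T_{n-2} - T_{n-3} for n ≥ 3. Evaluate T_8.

T_3 = 1 + 2*4 - 8 = 1
T_4 = 1 + 2*1 - 4 = -1
T_5 = (-1) + 2*1 - 1 = 0
T_6 = 0 + 2*(-1) - 1 = -3
T_7 = (-3) + 2*0 - (-1) = -2
T_8 = (-2) + 2*(-3) - 0 = -8

-8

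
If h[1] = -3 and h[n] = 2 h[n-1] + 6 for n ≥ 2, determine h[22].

6291450

The fixed point is 6/(1 - 2) = -6, so h[n] + 6 = 2(h[n-1] + 6).
Hence h[n] = 3·2^{n-1} - 6.
h[22] = 3·2^{21} - 6 = 3·2097152 - 6 = 6291450.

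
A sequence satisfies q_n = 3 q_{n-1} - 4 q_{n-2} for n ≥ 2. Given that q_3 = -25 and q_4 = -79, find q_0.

Rearranging, q_{n-2} = (q_n - 3 q_{n-1}) / -4.
q_2 = (-79 - 3*(-25)) / -4 = -4/-4 = 1
q_1 = (-25 - 3*1) / -4 = -28/-4 = 7
q_0 = (1 - 3*7) / -4 = -20/-4 = 5

5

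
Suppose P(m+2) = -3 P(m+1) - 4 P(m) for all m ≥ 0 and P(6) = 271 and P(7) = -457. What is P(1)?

7

Rearranging, P(m-2) = (P(m) + 3 P(m-1)) / -4.
P(5) = (-457 + 3·271) / -4 = 356/-4 = -89
P(4) = (271 + 3·(-89)) / -4 = 4/-4 = -1
P(3) = (-89 + 3·(-1)) / -4 = -92/-4 = 23
P(2) = (-1 + 3·23) / -4 = 68/-4 = -17
P(1) = (23 + 3·(-17)) / -4 = -28/-4 = 7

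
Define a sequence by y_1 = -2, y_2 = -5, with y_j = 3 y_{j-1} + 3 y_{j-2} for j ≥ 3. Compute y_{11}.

y_3 = 3·(-5) + 3·(-2) = -21
y_4 = 3·(-21) + 3·(-5) = -78
y_5 = 3·(-78) + 3·(-21) = -297
y_6 = 3·(-297) + 3·(-78) = -1125
y_7 = 3·(-1125) + 3·(-297) = -4266
y_8 = 3·(-4266) + 3·(-1125) = -16173
y_9 = 3·(-16173) + 3·(-4266) = -61317
y_{10} = 3·(-61317) + 3·(-16173) = -232470
y_{11} = 3·(-232470) + 3·(-61317) = -881361

-881361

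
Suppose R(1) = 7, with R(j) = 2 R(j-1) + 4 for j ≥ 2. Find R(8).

1404

R(2) = 2(7) + 4 = 18
R(3) = 2(18) + 4 = 40
R(4) = 2(40) + 4 = 84
R(5) = 2(84) + 4 = 172
R(6) = 2(172) + 4 = 348
R(7) = 2(348) + 4 = 700
R(8) = 2(700) + 4 = 1404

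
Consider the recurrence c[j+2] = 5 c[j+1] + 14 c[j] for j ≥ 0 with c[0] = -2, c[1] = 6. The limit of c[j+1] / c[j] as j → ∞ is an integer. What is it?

7

The characteristic equation is r^2 - 5r - 14 = 0, which factors as (r - 7)(r + 2) = 0.
So the roots are 7 and -2. Since |7| > |-2| and the coefficient of 7^j is non-zero, the ratio tends to 7.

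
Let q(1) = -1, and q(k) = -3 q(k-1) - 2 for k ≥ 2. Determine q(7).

q(2) = -3·(-1) - 2 = 1
q(3) = -3·1 - 2 = -5
q(4) = -3·(-5) - 2 = 13
q(5) = -3·13 - 2 = -41
q(6) = -3·(-41) - 2 = 121
q(7) = -3·121 - 2 = -365

-365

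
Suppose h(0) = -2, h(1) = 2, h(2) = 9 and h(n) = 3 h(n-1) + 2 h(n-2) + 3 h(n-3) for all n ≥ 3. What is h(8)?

h(3) = 3(9) + 2(2) + 3(-2) = 25
h(4) = 3(25) + 2(9) + 3(2) = 99
h(5) = 3(99) + 2(25) + 3(9) = 374
h(6) = 3(374) + 2(99) + 3(25) = 1395
h(7) = 3(1395) + 2(374) + 3(99) = 5230
h(8) = 3(5230) + 2(1395) + 3(374) = 19602

19602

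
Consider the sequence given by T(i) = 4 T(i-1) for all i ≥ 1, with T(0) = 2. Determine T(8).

T(1) = 4*2 = 8
T(2) = 4*8 = 32
T(3) = 4*32 = 128
T(4) = 4*128 = 512
T(5) = 4*512 = 2048
T(6) = 4*2048 = 8192
T(7) = 4*8192 = 32768
T(8) = 4*32768 = 131072

131072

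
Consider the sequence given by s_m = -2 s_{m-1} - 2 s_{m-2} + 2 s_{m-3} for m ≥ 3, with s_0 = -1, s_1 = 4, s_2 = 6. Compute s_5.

s_3 = -2(6) - 2(4) + 2(-1) = -22
s_4 = -2(-22) - 2(6) + 2(4) = 40
s_5 = -2(40) - 2(-22) + 2(6) = -24

-24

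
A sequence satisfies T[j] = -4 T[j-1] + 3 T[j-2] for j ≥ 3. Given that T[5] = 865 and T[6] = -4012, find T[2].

Rearranging, T[j-2] = (T[j] + 4 T[j-1]) / 3.
T[4] = (-4012 + 4·865) / 3 = -552/3 = -184
T[3] = (865 + 4·(-184)) / 3 = 129/3 = 43
T[2] = (-184 + 4·43) / 3 = -12/3 = -4

-4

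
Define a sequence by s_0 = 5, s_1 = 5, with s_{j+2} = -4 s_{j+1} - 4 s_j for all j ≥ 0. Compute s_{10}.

s_2 = -4(5) - 4(5) = -40
s_3 = -4(-40) - 4(5) = 140
s_4 = -4(140) - 4(-40) = -400
s_5 = -4(-400) - 4(140) = 1040
s_6 = -4(1040) - 4(-400) = -2560
s_7 = -4(-2560) - 4(1040) = 6080
s_8 = -4(6080) - 4(-2560) = -14080
s_9 = -4(-14080) - 4(6080) = 32000
s_{10} = -4(32000) - 4(-14080) = -71680

-71680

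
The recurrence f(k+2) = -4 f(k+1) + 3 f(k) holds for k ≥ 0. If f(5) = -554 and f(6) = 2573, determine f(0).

Rearranging, f(k-2) = (f(k) + 4 f(k-1)) / 3.
f(4) = (2573 + 4(-554)) / 3 = 357/3 = 119
f(3) = (-554 + 4(119)) / 3 = -78/3 = -26
f(2) = (119 + 4(-26)) / 3 = 15/3 = 5
f(1) = (-26 + 4(5)) / 3 = -6/3 = -2
f(0) = (5 + 4(-2)) / 3 = -3/3 = -1

-1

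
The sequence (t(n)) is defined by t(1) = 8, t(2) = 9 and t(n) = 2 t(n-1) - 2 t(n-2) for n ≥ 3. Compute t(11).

32

t(3) = 2*9 - 2*8 = 2
t(4) = 2*2 - 2*9 = -14
t(5) = 2*(-14) - 2*2 = -32
t(6) = 2*(-32) - 2*(-14) = -36
t(7) = 2*(-36) - 2*(-32) = -8
t(8) = 2*(-8) - 2*(-36) = 56
t(9) = 2*56 - 2*(-8) = 128
t(10) = 2*128 - 2*56 = 144
t(11) = 2*144 - 2*128 = 32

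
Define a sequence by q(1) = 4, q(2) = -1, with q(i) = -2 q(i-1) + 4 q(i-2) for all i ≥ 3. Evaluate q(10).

q(3) = -2*(-1) + 4*4 = 18
q(4) = -2*18 + 4*(-1) = -40
q(5) = -2*(-40) + 4*18 = 152
q(6) = -2*152 + 4*(-40) = -464
q(7) = -2*(-464) + 4*152 = 1536
q(8) = -2*1536 + 4*(-464) = -4928
q(9) = -2*(-4928) + 4*1536 = 16000
q(10) = -2*16000 + 4*(-4928) = -51712

-51712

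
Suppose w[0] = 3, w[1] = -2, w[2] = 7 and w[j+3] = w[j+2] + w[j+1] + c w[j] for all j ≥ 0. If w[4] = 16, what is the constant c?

w[3] = 5 + 3c
w[4] = 12 + c
So 12 + c = 16, giving c = 4.

4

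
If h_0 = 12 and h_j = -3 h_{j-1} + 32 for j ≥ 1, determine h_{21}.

-41841412804

The fixed point is 32/(1 + 3) = 8, so h_j - 8 = -3(h_{j-1} - 8).
Hence h_j = 4·(-3)^j + 8.
h_{21} = 4·(-3)^{21} + 8 = 4·-10460353203 + 8 = -41841412804.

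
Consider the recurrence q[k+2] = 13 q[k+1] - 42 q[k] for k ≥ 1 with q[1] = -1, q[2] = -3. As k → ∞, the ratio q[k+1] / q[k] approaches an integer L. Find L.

The characteristic equation is r^2 - 13r + 42 = 0, which factors as (r - 7)(r - 6) = 0.
So the roots are 7 and 6. Since |7| > |6| and the coefficient of 7^k is non-zero, the ratio tends to 7.

7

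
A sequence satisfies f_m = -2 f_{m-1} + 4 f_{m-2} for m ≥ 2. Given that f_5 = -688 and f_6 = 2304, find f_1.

1

Rearranging, f_{m-2} = (f_m + 2 f_{m-1}) / 4.
f_4 = (2304 + 2·(-688)) / 4 = 928/4 = 232
f_3 = (-688 + 2·232) / 4 = -224/4 = -56
f_2 = (232 + 2·(-56)) / 4 = 120/4 = 30
f_1 = (-56 + 2·30) / 4 = 4/4 = 1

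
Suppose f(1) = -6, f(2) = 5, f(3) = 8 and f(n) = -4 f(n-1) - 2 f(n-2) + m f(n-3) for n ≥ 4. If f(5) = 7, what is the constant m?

f(4) = -42 - 6m
f(5) = 152 + 29m
So 152 + 29m = 7, giving m = -5.

-5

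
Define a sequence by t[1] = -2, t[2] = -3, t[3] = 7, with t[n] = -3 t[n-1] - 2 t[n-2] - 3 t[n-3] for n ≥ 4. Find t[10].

-3537

t[4] = -3*7 - 2*(-3) - 3*(-2) = -9
t[5] = -3*(-9) - 2*7 - 3*(-3) = 22
t[6] = -3*22 - 2*(-9) - 3*7 = -69
t[7] = -3*(-69) - 2*22 - 3*(-9) = 190
t[8] = -3*190 - 2*(-69) - 3*22 = -498
t[9] = -3*(-498) - 2*190 - 3*(-69) = 1321
t[10] = -3*1321 - 2*(-498) - 3*190 = -3537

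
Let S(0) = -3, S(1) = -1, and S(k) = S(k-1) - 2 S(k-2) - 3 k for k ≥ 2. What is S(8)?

S(2) = (-1) - 2(-3) - 6 = -1
S(3) = (-1) - 2(-1) - 9 = -8
S(4) = (-8) - 2(-1) - 12 = -18
S(5) = (-18) - 2(-8) - 15 = -17
S(6) = (-17) - 2(-18) - 18 = 1
S(7) = 1 - 2(-17) - 21 = 14
S(8) = 14 - 2(1) - 24 = -12

-12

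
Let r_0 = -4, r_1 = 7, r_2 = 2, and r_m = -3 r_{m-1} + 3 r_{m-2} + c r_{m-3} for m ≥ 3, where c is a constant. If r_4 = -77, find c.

-2

r_3 = 15 - 4c
r_4 = -39 + 19c
So -39 + 19c = -77, giving c = -2.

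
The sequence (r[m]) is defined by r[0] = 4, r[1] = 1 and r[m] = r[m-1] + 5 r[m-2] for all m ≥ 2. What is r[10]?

r[2] = 1 + 5*4 = 21
r[3] = 21 + 5*1 = 26
r[4] = 26 + 5*21 = 131
r[5] = 131 + 5*26 = 261
r[6] = 261 + 5*131 = 916
r[7] = 916 + 5*261 = 2221
r[8] = 2221 + 5*916 = 6801
r[9] = 6801 + 5*2221 = 17906
r[10] = 17906 + 5*6801 = 51911

51911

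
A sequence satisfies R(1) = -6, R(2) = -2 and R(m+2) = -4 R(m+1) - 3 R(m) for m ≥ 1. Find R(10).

-78722

R(3) = -4(-2) - 3(-6) = 26
R(4) = -4(26) - 3(-2) = -98
R(5) = -4(-98) - 3(26) = 314
R(6) = -4(314) - 3(-98) = -962
R(7) = -4(-962) - 3(314) = 2906
R(8) = -4(2906) - 3(-962) = -8738
R(9) = -4(-8738) - 3(2906) = 26234
R(10) = -4(26234) - 3(-8738) = -78722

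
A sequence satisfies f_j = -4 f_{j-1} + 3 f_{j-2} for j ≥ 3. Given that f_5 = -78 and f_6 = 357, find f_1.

-6

Rearranging, f_{j-2} = (f_j + 4 f_{j-1}) / 3.
f_4 = (357 + 4(-78)) / 3 = 45/3 = 15
f_3 = (-78 + 4(15)) / 3 = -18/3 = -6
f_2 = (15 + 4(-6)) / 3 = -9/3 = -3
f_1 = (-6 + 4(-3)) / 3 = -18/3 = -6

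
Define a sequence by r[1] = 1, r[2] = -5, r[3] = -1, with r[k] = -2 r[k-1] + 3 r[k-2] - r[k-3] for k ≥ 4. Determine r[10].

r[4] = -2*(-1) + 3*(-5) - 1 = -14
r[5] = -2*(-14) + 3*(-1) - (-5) = 30
r[6] = -2*30 + 3*(-14) - (-1) = -101
r[7] = -2*(-101) + 3*30 - (-14) = 306
r[8] = -2*306 + 3*(-101) - 30 = -945
r[9] = -2*(-945) + 3*306 - (-101) = 2909
r[10] = -2*2909 + 3*(-945) - 306 = -8959

-8959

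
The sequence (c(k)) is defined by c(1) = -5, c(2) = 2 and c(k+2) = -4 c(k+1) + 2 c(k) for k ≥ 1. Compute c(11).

-2637088

c(3) = -4·2 + 2·(-5) = -18
c(4) = -4·(-18) + 2·2 = 76
c(5) = -4·76 + 2·(-18) = -340
c(6) = -4·(-340) + 2·76 = 1512
c(7) = -4·1512 + 2·(-340) = -6728
c(8) = -4·(-6728) + 2·1512 = 29936
c(9) = -4·29936 + 2·(-6728) = -133200
c(10) = -4·(-133200) + 2·29936 = 592672
c(11) = -4·592672 + 2·(-133200) = -2637088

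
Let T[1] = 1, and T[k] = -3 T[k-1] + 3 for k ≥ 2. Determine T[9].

T[2] = -3(1) + 3 = 0
T[3] = -3(0) + 3 = 3
T[4] = -3(3) + 3 = -6
T[5] = -3(-6) + 3 = 21
T[6] = -3(21) + 3 = -60
T[7] = -3(-60) + 3 = 183
T[8] = -3(183) + 3 = -546
T[9] = -3(-546) + 3 = 1641

1641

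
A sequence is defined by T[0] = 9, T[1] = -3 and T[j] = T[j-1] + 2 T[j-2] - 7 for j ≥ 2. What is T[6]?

T[2] = (-3) + 2·9 - 7 = 8
T[3] = 8 + 2·(-3) - 7 = -5
T[4] = (-5) + 2·8 - 7 = 4
T[5] = 4 + 2·(-5) - 7 = -13
T[6] = (-13) + 2·4 - 7 = -12

-12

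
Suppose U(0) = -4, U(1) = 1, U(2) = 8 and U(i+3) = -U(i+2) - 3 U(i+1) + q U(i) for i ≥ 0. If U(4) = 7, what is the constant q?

U(3) = -11 - 4q
U(4) = -13 + 5q
So -13 + 5q = 7, giving q = 4.

4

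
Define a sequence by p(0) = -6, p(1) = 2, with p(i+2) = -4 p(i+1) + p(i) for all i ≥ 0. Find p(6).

-4414

p(2) = -4(2) + (-6) = -14
p(3) = -4(-14) + 2 = 58
p(4) = -4(58) + (-14) = -246
p(5) = -4(-246) + 58 = 1042
p(6) = -4(1042) + (-246) = -4414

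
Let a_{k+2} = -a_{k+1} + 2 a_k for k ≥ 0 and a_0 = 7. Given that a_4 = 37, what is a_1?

1

Let a_1 = v.
a_2 = 14 - v
a_3 = -14 + 3v
a_4 = 42 - 5v
So 42 - 5v = 37, giving v = 1.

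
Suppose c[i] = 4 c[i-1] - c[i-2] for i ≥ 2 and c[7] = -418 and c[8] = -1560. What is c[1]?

Rearranging, c[i-2] = -(c[i] - 4 c[i-1]).
c[6] = -(-1560 - 4*(-418)) = -112
c[5] = -(-418 - 4*(-112)) = -30
c[4] = -(-112 - 4*(-30)) = -8
c[3] = -(-30 - 4*(-8)) = -2
c[2] = -(-8 - 4*(-2)) = 0
c[1] = -(-2 - 4*0) = 2

2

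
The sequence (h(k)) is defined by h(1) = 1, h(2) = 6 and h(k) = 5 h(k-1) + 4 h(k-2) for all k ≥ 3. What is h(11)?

37994674

h(3) = 5·6 + 4·1 = 34
h(4) = 5·34 + 4·6 = 194
h(5) = 5·194 + 4·34 = 1106
h(6) = 5·1106 + 4·194 = 6306
h(7) = 5·6306 + 4·1106 = 35954
h(8) = 5·35954 + 4·6306 = 204994
h(9) = 5·204994 + 4·35954 = 1168786
h(10) = 5·1168786 + 4·204994 = 6663906
h(11) = 5·6663906 + 4·1168786 = 37994674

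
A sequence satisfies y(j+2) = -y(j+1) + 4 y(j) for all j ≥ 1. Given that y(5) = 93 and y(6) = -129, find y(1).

Rearranging, y(j-2) = (y(j) + y(j-1)) / 4.
y(4) = (-129 + 93) / 4 = -36/4 = -9
y(3) = (93 + (-9)) / 4 = 84/4 = 21
y(2) = (-9 + 21) / 4 = 12/4 = 3
y(1) = (21 + 3) / 4 = 24/4 = 6

6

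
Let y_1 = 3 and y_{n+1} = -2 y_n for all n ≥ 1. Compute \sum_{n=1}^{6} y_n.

-63

y_2 = -2·3 = -6
y_3 = -2·(-6) = 12
y_4 = -2·12 = -24
y_5 = -2·(-24) = 48
y_6 = -2·48 = -96
Sum = 3 + (-6) + 12 + (-24) + 48 + (-96) = -63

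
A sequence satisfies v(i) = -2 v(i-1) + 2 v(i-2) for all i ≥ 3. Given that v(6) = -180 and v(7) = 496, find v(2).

Rearranging, v(i-2) = (v(i) + 2 v(i-1)) / 2.
v(5) = (496 + 2*(-180)) / 2 = 136/2 = 68
v(4) = (-180 + 2*68) / 2 = -44/2 = -22
v(3) = (68 + 2*(-22)) / 2 = 24/2 = 12
v(2) = (-22 + 2*12) / 2 = 2/2 = 1

1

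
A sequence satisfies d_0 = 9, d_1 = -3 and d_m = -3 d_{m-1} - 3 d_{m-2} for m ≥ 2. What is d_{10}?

d_2 = -3(-3) - 3(9) = -18
d_3 = -3(-18) - 3(-3) = 63
d_4 = -3(63) - 3(-18) = -135
d_5 = -3(-135) - 3(63) = 216
d_6 = -3(216) - 3(-135) = -243
d_7 = -3(-243) - 3(216) = 81
d_8 = -3(81) - 3(-243) = 486
d_9 = -3(486) - 3(81) = -1701
d_{10} = -3(-1701) - 3(486) = 3645

3645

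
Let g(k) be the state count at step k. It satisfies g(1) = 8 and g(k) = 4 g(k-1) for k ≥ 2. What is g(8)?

131072

g(2) = 4(8) = 32
g(3) = 4(32) = 128
g(4) = 4(128) = 512
g(5) = 4(512) = 2048
g(6) = 4(2048) = 8192
g(7) = 4(8192) = 32768
g(8) = 4(32768) = 131072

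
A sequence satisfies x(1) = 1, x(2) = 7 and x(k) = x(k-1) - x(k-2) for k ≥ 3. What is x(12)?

x(3) = 7 - 1 = 6
x(4) = 6 - 7 = -1
x(5) = (-1) - 6 = -7
x(6) = (-7) - (-1) = -6
x(7) = (-6) - (-7) = 1
x(8) = 1 - (-6) = 7
x(9) = 7 - 1 = 6
x(10) = 6 - 7 = -1
x(11) = (-1) - 6 = -7
x(12) = (-7) - (-1) = -6

-6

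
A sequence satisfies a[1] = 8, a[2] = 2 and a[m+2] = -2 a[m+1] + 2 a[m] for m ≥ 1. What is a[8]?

-1264

a[3] = -2*2 + 2*8 = 12
a[4] = -2*12 + 2*2 = -20
a[5] = -2*(-20) + 2*12 = 64
a[6] = -2*64 + 2*(-20) = -168
a[7] = -2*(-168) + 2*64 = 464
a[8] = -2*464 + 2*(-168) = -1264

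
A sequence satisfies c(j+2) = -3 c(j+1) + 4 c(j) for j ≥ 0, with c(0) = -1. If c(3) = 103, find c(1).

7

Let c(1) = w.
c(2) = -4 - 3w
c(3) = 12 + 13w
So 12 + 13w = 103, giving w = 7.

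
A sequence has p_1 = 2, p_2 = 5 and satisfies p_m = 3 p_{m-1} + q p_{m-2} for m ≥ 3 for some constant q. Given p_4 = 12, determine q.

-3

p_3 = 15 + 2q
p_4 = 45 + 11q
So 45 + 11q = 12, giving q = -3.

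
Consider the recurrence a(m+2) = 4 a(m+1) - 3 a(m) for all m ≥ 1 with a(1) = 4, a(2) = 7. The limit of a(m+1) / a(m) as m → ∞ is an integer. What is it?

The characteristic equation is r^2 - 4r + 3 = 0, which factors as (r - 3)(r - 1) = 0.
So the roots are 3 and 1. Since |3| > |1| and the coefficient of 3^m is non-zero, the ratio tends to 3.

3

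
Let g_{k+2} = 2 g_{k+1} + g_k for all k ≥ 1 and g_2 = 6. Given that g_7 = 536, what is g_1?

Let g_1 = z.
g_3 = 12 + z
g_4 = 30 + 2z
g_5 = 72 + 5z
g_6 = 174 + 12z
g_7 = 420 + 29z
So 420 + 29z = 536, giving z = 4.

4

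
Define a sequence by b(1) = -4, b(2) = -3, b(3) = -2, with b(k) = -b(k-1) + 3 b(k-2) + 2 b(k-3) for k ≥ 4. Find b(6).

b(4) = -(-2) + 3*(-3) + 2*(-4) = -15
b(5) = -(-15) + 3*(-2) + 2*(-3) = 3
b(6) = -3 + 3*(-15) + 2*(-2) = -52

-52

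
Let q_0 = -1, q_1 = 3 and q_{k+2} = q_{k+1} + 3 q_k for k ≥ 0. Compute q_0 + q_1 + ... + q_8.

q_2 = 3 + 3(-1) = 0
q_3 = 0 + 3(3) = 9
q_4 = 9 + 3(0) = 9
q_5 = 9 + 3(9) = 36
q_6 = 36 + 3(9) = 63
q_7 = 63 + 3(36) = 171
q_8 = 171 + 3(63) = 360
Sum = (-1) + 3 + 0 + 9 + 9 + 36 + 63 + 171 + 360 = 650

650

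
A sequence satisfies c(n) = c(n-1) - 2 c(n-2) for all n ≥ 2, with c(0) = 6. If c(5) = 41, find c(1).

-5

Let c(1) = x.
c(2) = -12 + x
c(3) = -12 - x
c(4) = 12 - 3x
c(5) = 36 - x
So 36 - x = 41, giving x = -5.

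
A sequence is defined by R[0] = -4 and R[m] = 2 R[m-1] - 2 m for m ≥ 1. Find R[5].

R[1] = 2*(-4) - 2 = -10
R[2] = 2*(-10) - 4 = -24
R[3] = 2*(-24) - 6 = -54
R[4] = 2*(-54) - 8 = -116
R[5] = 2*(-116) - 10 = -242

-242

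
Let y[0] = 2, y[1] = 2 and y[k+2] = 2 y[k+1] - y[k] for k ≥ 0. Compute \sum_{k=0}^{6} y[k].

14

y[2] = 2·2 - 2 = 2
y[3] = 2·2 - 2 = 2
y[4] = 2·2 - 2 = 2
y[5] = 2·2 - 2 = 2
y[6] = 2·2 - 2 = 2
Sum = 2 + 2 + 2 + 2 + 2 + 2 + 2 = 14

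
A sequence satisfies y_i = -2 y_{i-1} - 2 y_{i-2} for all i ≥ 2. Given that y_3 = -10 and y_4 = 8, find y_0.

Rearranging, y_{i-2} = (y_i + 2 y_{i-1}) / -2.
y_2 = (8 + 2·(-10)) / -2 = -12/-2 = 6
y_1 = (-10 + 2·6) / -2 = 2/-2 = -1
y_0 = (6 + 2·(-1)) / -2 = 4/-2 = -2

-2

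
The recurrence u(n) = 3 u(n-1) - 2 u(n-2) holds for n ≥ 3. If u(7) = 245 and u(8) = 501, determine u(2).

-3

Rearranging, u(n-2) = (u(n) - 3 u(n-1)) / -2.
u(6) = (501 - 3*245) / -2 = -234/-2 = 117
u(5) = (245 - 3*117) / -2 = -106/-2 = 53
u(4) = (117 - 3*53) / -2 = -42/-2 = 21
u(3) = (53 - 3*21) / -2 = -10/-2 = 5
u(2) = (21 - 3*5) / -2 = 6/-2 = -3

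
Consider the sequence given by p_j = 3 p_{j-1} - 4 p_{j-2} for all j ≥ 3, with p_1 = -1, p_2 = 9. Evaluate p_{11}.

p_3 = 3·9 - 4·(-1) = 31
p_4 = 3·31 - 4·9 = 57
p_5 = 3·57 - 4·31 = 47
p_6 = 3·47 - 4·57 = -87
p_7 = 3·(-87) - 4·47 = -449
p_8 = 3·(-449) - 4·(-87) = -999
p_9 = 3·(-999) - 4·(-449) = -1201
p_{10} = 3·(-1201) - 4·(-999) = 393
p_{11} = 3·393 - 4·(-1201) = 5983

5983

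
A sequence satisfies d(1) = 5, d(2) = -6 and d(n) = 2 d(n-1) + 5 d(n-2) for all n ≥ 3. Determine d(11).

60933

d(3) = 2(-6) + 5(5) = 13
d(4) = 2(13) + 5(-6) = -4
d(5) = 2(-4) + 5(13) = 57
d(6) = 2(57) + 5(-4) = 94
d(7) = 2(94) + 5(57) = 473
d(8) = 2(473) + 5(94) = 1416
d(9) = 2(1416) + 5(473) = 5197
d(10) = 2(5197) + 5(1416) = 17474
d(11) = 2(17474) + 5(5197) = 60933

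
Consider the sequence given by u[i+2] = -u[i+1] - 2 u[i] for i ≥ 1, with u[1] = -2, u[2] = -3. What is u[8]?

-41

u[3] = -(-3) - 2*(-2) = 7
u[4] = -7 - 2*(-3) = -1
u[5] = -(-1) - 2*7 = -13
u[6] = -(-13) - 2*(-1) = 15
u[7] = -15 - 2*(-13) = 11
u[8] = -11 - 2*15 = -41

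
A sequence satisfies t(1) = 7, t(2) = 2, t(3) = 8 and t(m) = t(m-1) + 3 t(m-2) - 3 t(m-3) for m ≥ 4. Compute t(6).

-34

t(4) = 8 + 3·2 - 3·7 = -7
t(5) = (-7) + 3·8 - 3·2 = 11
t(6) = 11 + 3·(-7) - 3·8 = -34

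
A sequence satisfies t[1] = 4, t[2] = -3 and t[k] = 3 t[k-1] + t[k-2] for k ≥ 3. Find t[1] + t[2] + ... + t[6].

t[3] = 3(-3) + 4 = -5
t[4] = 3(-5) + (-3) = -18
t[5] = 3(-18) + (-5) = -59
t[6] = 3(-59) + (-18) = -195
Sum = 4 + (-3) + (-5) + (-18) + (-59) + (-195) = -276

-276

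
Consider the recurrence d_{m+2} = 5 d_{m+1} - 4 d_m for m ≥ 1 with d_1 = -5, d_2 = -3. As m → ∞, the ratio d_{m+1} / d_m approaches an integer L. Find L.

4

The characteristic equation is r^2 - 5r + 4 = 0, which factors as (r - 4)(r - 1) = 0.
So the roots are 4 and 1. Since |4| > |1| and the coefficient of 4^m is non-zero, the ratio tends to 4.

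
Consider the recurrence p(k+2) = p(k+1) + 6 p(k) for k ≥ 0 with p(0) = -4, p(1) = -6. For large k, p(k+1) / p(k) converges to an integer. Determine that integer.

The characteristic equation is r^2 - r - 6 = 0, which factors as (r - 3)(r + 2) = 0.
So the roots are 3 and -2. Since |3| > |-2| and the coefficient of 3^k is non-zero, the ratio tends to 3.

3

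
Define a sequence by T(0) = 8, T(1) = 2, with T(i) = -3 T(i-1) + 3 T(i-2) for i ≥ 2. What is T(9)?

-152928

T(2) = -3(2) + 3(8) = 18
T(3) = -3(18) + 3(2) = -48
T(4) = -3(-48) + 3(18) = 198
T(5) = -3(198) + 3(-48) = -738
T(6) = -3(-738) + 3(198) = 2808
T(7) = -3(2808) + 3(-738) = -10638
T(8) = -3(-10638) + 3(2808) = 40338
T(9) = -3(40338) + 3(-10638) = -152928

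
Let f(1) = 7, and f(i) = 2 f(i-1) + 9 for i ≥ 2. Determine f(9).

4087

f(2) = 2(7) + 9 = 23
f(3) = 2(23) + 9 = 55
f(4) = 2(55) + 9 = 119
f(5) = 2(119) + 9 = 247
f(6) = 2(247) + 9 = 503
f(7) = 2(503) + 9 = 1015
f(8) = 2(1015) + 9 = 2039
f(9) = 2(2039) + 9 = 4087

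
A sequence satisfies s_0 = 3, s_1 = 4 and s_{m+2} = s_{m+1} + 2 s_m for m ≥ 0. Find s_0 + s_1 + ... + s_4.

73

s_2 = 4 + 2(3) = 10
s_3 = 10 + 2(4) = 18
s_4 = 18 + 2(10) = 38
Sum = 3 + 4 + 10 + 18 + 38 = 73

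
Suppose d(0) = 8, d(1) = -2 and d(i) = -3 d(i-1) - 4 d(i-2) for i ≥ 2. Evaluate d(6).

262

d(2) = -3(-2) - 4(8) = -26
d(3) = -3(-26) - 4(-2) = 86
d(4) = -3(86) - 4(-26) = -154
d(5) = -3(-154) - 4(86) = 118
d(6) = -3(118) - 4(-154) = 262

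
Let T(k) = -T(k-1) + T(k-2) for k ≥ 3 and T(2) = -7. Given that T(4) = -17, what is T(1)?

3

Let T(1) = y.
T(3) = 7 + y
T(4) = -14 - y
So -14 - y = -17, giving y = 3.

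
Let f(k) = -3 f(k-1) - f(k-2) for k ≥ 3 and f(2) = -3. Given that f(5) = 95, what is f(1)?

Let f(1) = v.
f(3) = 9 - v
f(4) = -24 + 3v
f(5) = 63 - 8v
So 63 - 8v = 95, giving v = -4.

-4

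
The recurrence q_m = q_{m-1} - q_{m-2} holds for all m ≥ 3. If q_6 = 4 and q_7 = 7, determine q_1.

Rearranging, q_{m-2} = -(q_m - q_{m-1}).
q_5 = -(7 - 4) = -3
q_4 = -(4 - (-3)) = -7
q_3 = -(-3 - (-7)) = -4
q_2 = -(-7 - (-4)) = 3
q_1 = -(-4 - 3) = 7

7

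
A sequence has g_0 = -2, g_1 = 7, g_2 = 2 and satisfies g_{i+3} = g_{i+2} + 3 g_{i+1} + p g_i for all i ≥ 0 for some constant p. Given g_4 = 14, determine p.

g_3 = 23 - 2p
g_4 = 29 + 5p
So 29 + 5p = 14, giving p = -3.

-3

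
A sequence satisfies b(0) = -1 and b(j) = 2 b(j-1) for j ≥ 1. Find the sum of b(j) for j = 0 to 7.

-255

b(1) = 2*(-1) = -2
b(2) = 2*(-2) = -4
b(3) = 2*(-4) = -8
b(4) = 2*(-8) = -16
b(5) = 2*(-16) = -32
b(6) = 2*(-32) = -64
b(7) = 2*(-64) = -128
Sum = (-1) + (-2) + (-4) + (-8) + (-16) + (-32) + (-64) + (-128) = -255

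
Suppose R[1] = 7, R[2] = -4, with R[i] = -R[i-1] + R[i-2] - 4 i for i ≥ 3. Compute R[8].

R[3] = -(-4) + 7 - 12 = -1
R[4] = -(-1) + (-4) - 16 = -19
R[5] = -(-19) + (-1) - 20 = -2
R[6] = -(-2) + (-19) - 24 = -41
R[7] = -(-41) + (-2) - 28 = 11
R[8] = -11 + (-41) - 32 = -84

-84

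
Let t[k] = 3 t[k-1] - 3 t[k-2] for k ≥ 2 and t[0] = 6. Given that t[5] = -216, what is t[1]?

-6

Let t[1] = y.
t[2] = -18 + 3y
t[3] = -54 + 6y
t[4] = -108 + 9y
t[5] = -162 + 9y
So -162 + 9y = -216, giving y = -6.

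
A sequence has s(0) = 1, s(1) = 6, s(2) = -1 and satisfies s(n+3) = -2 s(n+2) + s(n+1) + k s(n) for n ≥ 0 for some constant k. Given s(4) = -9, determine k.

s(3) = 8 + k
s(4) = -17 + 4k
So -17 + 4k = -9, giving k = 2.

2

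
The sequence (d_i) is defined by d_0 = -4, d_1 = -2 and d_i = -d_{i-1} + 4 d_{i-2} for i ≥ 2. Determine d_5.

d_2 = -(-2) + 4*(-4) = -14
d_3 = -(-14) + 4*(-2) = 6
d_4 = -6 + 4*(-14) = -62
d_5 = -(-62) + 4*6 = 86

86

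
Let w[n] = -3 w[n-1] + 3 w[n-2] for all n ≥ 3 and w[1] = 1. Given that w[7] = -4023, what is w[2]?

Let w[2] = z.
w[3] = 3 - 3z
w[4] = -9 + 12z
w[5] = 36 - 45z
w[6] = -135 + 171z
w[7] = 513 - 648z
So 513 - 648z = -4023, giving z = 7.

7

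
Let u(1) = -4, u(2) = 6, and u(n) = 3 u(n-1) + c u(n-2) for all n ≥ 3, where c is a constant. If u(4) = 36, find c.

u(3) = 18 - 4c
u(4) = 54 - 6c
So 54 - 6c = 36, giving c = 3.

3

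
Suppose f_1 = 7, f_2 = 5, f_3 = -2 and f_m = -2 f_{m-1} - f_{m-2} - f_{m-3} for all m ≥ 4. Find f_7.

f_4 = -2*(-2) - 5 - 7 = -8
f_5 = -2*(-8) - (-2) - 5 = 13
f_6 = -2*13 - (-8) - (-2) = -16
f_7 = -2*(-16) - 13 - (-8) = 27

27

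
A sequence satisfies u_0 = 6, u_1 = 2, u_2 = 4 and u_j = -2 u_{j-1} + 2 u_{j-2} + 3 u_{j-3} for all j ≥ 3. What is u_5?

68

u_3 = -2(4) + 2(2) + 3(6) = 14
u_4 = -2(14) + 2(4) + 3(2) = -14
u_5 = -2(-14) + 2(14) + 3(4) = 68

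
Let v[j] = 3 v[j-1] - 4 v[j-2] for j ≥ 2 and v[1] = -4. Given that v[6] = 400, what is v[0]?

Let v[0] = y.
v[2] = -12 - 4y
v[3] = -20 - 12y
v[4] = -12 - 20y
v[5] = 44 - 12y
v[6] = 180 + 44y
So 180 + 44y = 400, giving y = 5.

5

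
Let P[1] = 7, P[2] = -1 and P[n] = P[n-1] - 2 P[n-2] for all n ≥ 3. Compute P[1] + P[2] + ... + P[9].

-125

P[3] = (-1) - 2*7 = -15
P[4] = (-15) - 2*(-1) = -13
P[5] = (-13) - 2*(-15) = 17
P[6] = 17 - 2*(-13) = 43
P[7] = 43 - 2*17 = 9
P[8] = 9 - 2*43 = -77
P[9] = (-77) - 2*9 = -95
Sum = 7 + (-1) + (-15) + (-13) + 17 + 43 + 9 + (-77) + (-95) = -125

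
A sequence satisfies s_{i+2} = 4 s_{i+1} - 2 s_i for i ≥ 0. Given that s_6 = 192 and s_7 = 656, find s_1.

-2

Rearranging, s_{i-2} = (s_i - 4 s_{i-1}) / -2.
s_5 = (656 - 4*192) / -2 = -112/-2 = 56
s_4 = (192 - 4*56) / -2 = -32/-2 = 16
s_3 = (56 - 4*16) / -2 = -8/-2 = 4
s_2 = (16 - 4*4) / -2 = 0/-2 = 0
s_1 = (4 - 4*0) / -2 = 4/-2 = -2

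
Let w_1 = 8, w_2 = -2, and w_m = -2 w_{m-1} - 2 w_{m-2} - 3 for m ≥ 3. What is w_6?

5

w_3 = -2*(-2) - 2*8 - 3 = -15
w_4 = -2*(-15) - 2*(-2) - 3 = 31
w_5 = -2*31 - 2*(-15) - 3 = -35
w_6 = -2*(-35) - 2*31 - 3 = 5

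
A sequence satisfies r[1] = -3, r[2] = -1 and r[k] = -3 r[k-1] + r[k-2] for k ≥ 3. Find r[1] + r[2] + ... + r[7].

r[3] = -3·(-1) + (-3) = 0
r[4] = -3·0 + (-1) = -1
r[5] = -3·(-1) + 0 = 3
r[6] = -3·3 + (-1) = -10
r[7] = -3·(-10) + 3 = 33
Sum = (-3) + (-1) + 0 + (-1) + 3 + (-10) + 33 = 21

21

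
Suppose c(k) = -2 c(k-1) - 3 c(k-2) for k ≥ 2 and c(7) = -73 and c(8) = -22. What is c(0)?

2

Rearranging, c(k-2) = (c(k) + 2 c(k-1)) / -3.
c(6) = (-22 + 2·(-73)) / -3 = -168/-3 = 56
c(5) = (-73 + 2·56) / -3 = 39/-3 = -13
c(4) = (56 + 2·(-13)) / -3 = 30/-3 = -10
c(3) = (-13 + 2·(-10)) / -3 = -33/-3 = 11
c(2) = (-10 + 2·11) / -3 = 12/-3 = -4
c(1) = (11 + 2·(-4)) / -3 = 3/-3 = -1
c(0) = (-4 + 2·(-1)) / -3 = -6/-3 = 2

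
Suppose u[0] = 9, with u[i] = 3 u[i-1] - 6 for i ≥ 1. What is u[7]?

u[1] = 3*9 - 6 = 21
u[2] = 3*21 - 6 = 57
u[3] = 3*57 - 6 = 165
u[4] = 3*165 - 6 = 489
u[5] = 3*489 - 6 = 1461
u[6] = 3*1461 - 6 = 4377
u[7] = 3*4377 - 6 = 13125

13125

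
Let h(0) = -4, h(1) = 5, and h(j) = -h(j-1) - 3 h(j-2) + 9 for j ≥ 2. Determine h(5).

h(2) = -5 - 3·(-4) + 9 = 16
h(3) = -16 - 3·5 + 9 = -22
h(4) = -(-22) - 3·16 + 9 = -17
h(5) = -(-17) - 3·(-22) + 9 = 92

92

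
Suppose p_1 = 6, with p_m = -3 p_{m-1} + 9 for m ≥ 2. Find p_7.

2736

p_2 = -3(6) + 9 = -9
p_3 = -3(-9) + 9 = 36
p_4 = -3(36) + 9 = -99
p_5 = -3(-99) + 9 = 306
p_6 = -3(306) + 9 = -909
p_7 = -3(-909) + 9 = 2736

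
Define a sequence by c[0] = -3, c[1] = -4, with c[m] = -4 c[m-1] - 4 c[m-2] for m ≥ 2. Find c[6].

1728

c[2] = -4(-4) - 4(-3) = 28
c[3] = -4(28) - 4(-4) = -96
c[4] = -4(-96) - 4(28) = 272
c[5] = -4(272) - 4(-96) = -704
c[6] = -4(-704) - 4(272) = 1728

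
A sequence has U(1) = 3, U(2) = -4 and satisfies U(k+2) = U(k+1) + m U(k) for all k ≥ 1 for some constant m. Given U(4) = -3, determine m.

-1

U(3) = -4 + 3m
U(4) = -4 - m
So -4 - m = -3, giving m = -1.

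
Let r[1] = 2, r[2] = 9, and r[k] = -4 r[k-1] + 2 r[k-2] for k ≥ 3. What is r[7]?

r[3] = -4(9) + 2(2) = -32
r[4] = -4(-32) + 2(9) = 146
r[5] = -4(146) + 2(-32) = -648
r[6] = -4(-648) + 2(146) = 2884
r[7] = -4(2884) + 2(-648) = -12832

-12832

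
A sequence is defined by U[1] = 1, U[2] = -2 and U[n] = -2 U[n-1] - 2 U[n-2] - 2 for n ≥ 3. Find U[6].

6

U[3] = -2·(-2) - 2·1 - 2 = 0
U[4] = -2·0 - 2·(-2) - 2 = 2
U[5] = -2·2 - 2·0 - 2 = -6
U[6] = -2·(-6) - 2·2 - 2 = 6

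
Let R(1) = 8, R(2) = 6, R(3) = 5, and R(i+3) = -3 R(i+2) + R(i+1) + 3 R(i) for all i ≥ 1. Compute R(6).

R(4) = -3·5 + 6 + 3·8 = 15
R(5) = -3·15 + 5 + 3·6 = -22
R(6) = -3·(-22) + 15 + 3·5 = 96

96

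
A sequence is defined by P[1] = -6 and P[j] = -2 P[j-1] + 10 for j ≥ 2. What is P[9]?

P[2] = -2·(-6) + 10 = 22
P[3] = -2·22 + 10 = -34
P[4] = -2·(-34) + 10 = 78
P[5] = -2·78 + 10 = -146
P[6] = -2·(-146) + 10 = 302
P[7] = -2·302 + 10 = -594
P[8] = -2·(-594) + 10 = 1198
P[9] = -2·1198 + 10 = -2386

-2386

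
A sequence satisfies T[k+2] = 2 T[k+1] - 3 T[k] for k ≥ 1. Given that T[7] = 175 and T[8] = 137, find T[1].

Rearranging, T[k-2] = (T[k] - 2 T[k-1]) / -3.
T[6] = (137 - 2*175) / -3 = -213/-3 = 71
T[5] = (175 - 2*71) / -3 = 33/-3 = -11
T[4] = (71 - 2*(-11)) / -3 = 93/-3 = -31
T[3] = (-11 - 2*(-31)) / -3 = 51/-3 = -17
T[2] = (-31 - 2*(-17)) / -3 = 3/-3 = -1
T[1] = (-17 - 2*(-1)) / -3 = -15/-3 = 5

5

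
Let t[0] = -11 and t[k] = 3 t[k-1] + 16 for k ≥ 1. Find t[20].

The fixed point is 16/(1 - 3) = -8, so t[k] + 8 = 3(t[k-1] + 8).
Hence t[k] = -3·3^k - 8.
t[20] = -3·3^{20} - 8 = -3·3486784401 - 8 = -10460353211.

-10460353211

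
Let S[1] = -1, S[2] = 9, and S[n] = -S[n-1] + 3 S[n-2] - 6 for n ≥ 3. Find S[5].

-99

S[3] = -9 + 3(-1) - 6 = -18
S[4] = -(-18) + 3(9) - 6 = 39
S[5] = -39 + 3(-18) - 6 = -99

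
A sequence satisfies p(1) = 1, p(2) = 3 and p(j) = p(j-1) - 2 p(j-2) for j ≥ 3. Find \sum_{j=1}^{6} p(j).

-4

p(3) = 3 - 2*1 = 1
p(4) = 1 - 2*3 = -5
p(5) = (-5) - 2*1 = -7
p(6) = (-7) - 2*(-5) = 3
Sum = 1 + 3 + 1 + (-5) + (-7) + 3 = -4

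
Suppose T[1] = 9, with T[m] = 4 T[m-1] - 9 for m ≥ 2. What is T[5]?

T[2] = 4·9 - 9 = 27
T[3] = 4·27 - 9 = 99
T[4] = 4·99 - 9 = 387
T[5] = 4·387 - 9 = 1539

1539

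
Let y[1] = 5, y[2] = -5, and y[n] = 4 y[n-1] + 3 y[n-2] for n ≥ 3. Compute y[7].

y[3] = 4·(-5) + 3·5 = -5
y[4] = 4·(-5) + 3·(-5) = -35
y[5] = 4·(-35) + 3·(-5) = -155
y[6] = 4·(-155) + 3·(-35) = -725
y[7] = 4·(-725) + 3·(-155) = -3365

-3365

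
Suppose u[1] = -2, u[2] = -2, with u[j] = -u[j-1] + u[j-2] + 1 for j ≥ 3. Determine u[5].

4

u[3] = -(-2) + (-2) + 1 = 1
u[4] = -1 + (-2) + 1 = -2
u[5] = -(-2) + 1 + 1 = 4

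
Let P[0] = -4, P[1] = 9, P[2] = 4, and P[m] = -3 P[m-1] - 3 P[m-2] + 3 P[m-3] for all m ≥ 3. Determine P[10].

-18468

P[3] = -3(4) - 3(9) + 3(-4) = -51
P[4] = -3(-51) - 3(4) + 3(9) = 168
P[5] = -3(168) - 3(-51) + 3(4) = -339
P[6] = -3(-339) - 3(168) + 3(-51) = 360
P[7] = -3(360) - 3(-339) + 3(168) = 441
P[8] = -3(441) - 3(360) + 3(-339) = -3420
P[9] = -3(-3420) - 3(441) + 3(360) = 10017
P[10] = -3(10017) - 3(-3420) + 3(441) = -18468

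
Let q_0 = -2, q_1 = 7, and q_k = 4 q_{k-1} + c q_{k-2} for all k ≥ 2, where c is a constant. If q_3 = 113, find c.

q_2 = 28 - 2c
q_3 = 112 - c
So 112 - c = 113, giving c = -1.

-1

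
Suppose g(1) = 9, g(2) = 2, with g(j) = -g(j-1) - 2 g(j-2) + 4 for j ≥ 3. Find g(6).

g(3) = -2 - 2·9 + 4 = -16
g(4) = -(-16) - 2·2 + 4 = 16
g(5) = -16 - 2·(-16) + 4 = 20
g(6) = -20 - 2·16 + 4 = -48

-48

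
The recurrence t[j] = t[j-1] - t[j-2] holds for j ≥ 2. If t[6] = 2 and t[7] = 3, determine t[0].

Rearranging, t[j-2] = -(t[j] - t[j-1]).
t[5] = -(3 - 2) = -1
t[4] = -(2 - (-1)) = -3
t[3] = -(-1 - (-3)) = -2
t[2] = -(-3 - (-2)) = 1
t[1] = -(-2 - 1) = 3
t[0] = -(1 - 3) = 2

2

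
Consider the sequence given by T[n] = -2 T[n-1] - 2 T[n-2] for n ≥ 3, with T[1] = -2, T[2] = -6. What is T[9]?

-32

T[3] = -2(-6) - 2(-2) = 16
T[4] = -2(16) - 2(-6) = -20
T[5] = -2(-20) - 2(16) = 8
T[6] = -2(8) - 2(-20) = 24
T[7] = -2(24) - 2(8) = -64
T[8] = -2(-64) - 2(24) = 80
T[9] = -2(80) - 2(-64) = -32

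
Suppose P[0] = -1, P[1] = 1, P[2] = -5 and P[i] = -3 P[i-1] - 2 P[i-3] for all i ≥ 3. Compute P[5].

169

P[3] = -3*(-5) - 2*(-1) = 17
P[4] = -3*17 - 2*1 = -53
P[5] = -3*(-53) - 2*(-5) = 169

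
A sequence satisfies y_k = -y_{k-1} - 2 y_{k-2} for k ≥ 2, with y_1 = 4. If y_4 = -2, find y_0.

Let y_0 = w.
y_2 = -4 - 2w
y_3 = -4 + 2w
y_4 = 12 + 2w
So 12 + 2w = -2, giving w = -7.

-7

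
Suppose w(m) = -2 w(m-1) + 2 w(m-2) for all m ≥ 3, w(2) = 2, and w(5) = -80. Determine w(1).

Let w(1) = z.
w(3) = -4 + 2z
w(4) = 12 - 4z
w(5) = -32 + 12z
So -32 + 12z = -80, giving z = -4.

-4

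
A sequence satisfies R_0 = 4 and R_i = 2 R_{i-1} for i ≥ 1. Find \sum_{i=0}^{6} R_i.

R_1 = 2*4 = 8
R_2 = 2*8 = 16
R_3 = 2*16 = 32
R_4 = 2*32 = 64
R_5 = 2*64 = 128
R_6 = 2*128 = 256
Sum = 4 + 8 + 16 + 32 + 64 + 128 + 256 = 508

508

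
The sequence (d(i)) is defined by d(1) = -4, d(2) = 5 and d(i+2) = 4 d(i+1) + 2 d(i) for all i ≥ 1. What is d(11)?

1988032

d(3) = 4*5 + 2*(-4) = 12
d(4) = 4*12 + 2*5 = 58
d(5) = 4*58 + 2*12 = 256
d(6) = 4*256 + 2*58 = 1140
d(7) = 4*1140 + 2*256 = 5072
d(8) = 4*5072 + 2*1140 = 22568
d(9) = 4*22568 + 2*5072 = 100416
d(10) = 4*100416 + 2*22568 = 446800
d(11) = 4*446800 + 2*100416 = 1988032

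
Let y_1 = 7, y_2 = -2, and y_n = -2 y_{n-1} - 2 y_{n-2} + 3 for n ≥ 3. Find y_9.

y_3 = -2(-2) - 2(7) + 3 = -7
y_4 = -2(-7) - 2(-2) + 3 = 21
y_5 = -2(21) - 2(-7) + 3 = -25
y_6 = -2(-25) - 2(21) + 3 = 11
y_7 = -2(11) - 2(-25) + 3 = 31
y_8 = -2(31) - 2(11) + 3 = -81
y_9 = -2(-81) - 2(31) + 3 = 103

103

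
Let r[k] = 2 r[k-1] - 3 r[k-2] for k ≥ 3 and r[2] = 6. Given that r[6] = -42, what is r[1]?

Let r[1] = z.
r[3] = 12 - 3z
r[4] = 6 - 6z
r[5] = -24 - 3z
r[6] = -66 + 12z
So -66 + 12z = -42, giving z = 2.

2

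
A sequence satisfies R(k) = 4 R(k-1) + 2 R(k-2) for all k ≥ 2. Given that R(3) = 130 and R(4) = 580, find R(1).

5

Rearranging, R(k-2) = (R(k) - 4 R(k-1)) / 2.
R(2) = (580 - 4·130) / 2 = 60/2 = 30
R(1) = (130 - 4·30) / 2 = 10/2 = 5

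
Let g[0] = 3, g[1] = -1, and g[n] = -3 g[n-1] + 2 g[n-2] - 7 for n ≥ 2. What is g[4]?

42

g[2] = -3(-1) + 2(3) - 7 = 2
g[3] = -3(2) + 2(-1) - 7 = -15
g[4] = -3(-15) + 2(2) - 7 = 42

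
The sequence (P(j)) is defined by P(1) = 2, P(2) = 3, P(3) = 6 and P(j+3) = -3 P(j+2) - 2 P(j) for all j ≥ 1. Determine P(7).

P(4) = -3(6) - 2(2) = -22
P(5) = -3(-22) - 2(3) = 60
P(6) = -3(60) - 2(6) = -192
P(7) = -3(-192) - 2(-22) = 620

620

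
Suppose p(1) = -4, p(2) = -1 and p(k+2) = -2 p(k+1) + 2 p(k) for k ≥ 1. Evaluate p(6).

p(3) = -2·(-1) + 2·(-4) = -6
p(4) = -2·(-6) + 2·(-1) = 10
p(5) = -2·10 + 2·(-6) = -32
p(6) = -2·(-32) + 2·10 = 84

84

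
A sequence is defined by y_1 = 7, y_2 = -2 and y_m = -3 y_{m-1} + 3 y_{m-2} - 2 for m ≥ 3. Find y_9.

66337

y_3 = -3*(-2) + 3*7 - 2 = 25
y_4 = -3*25 + 3*(-2) - 2 = -83
y_5 = -3*(-83) + 3*25 - 2 = 322
y_6 = -3*322 + 3*(-83) - 2 = -1217
y_7 = -3*(-1217) + 3*322 - 2 = 4615
y_8 = -3*4615 + 3*(-1217) - 2 = -17498
y_9 = -3*(-17498) + 3*4615 - 2 = 66337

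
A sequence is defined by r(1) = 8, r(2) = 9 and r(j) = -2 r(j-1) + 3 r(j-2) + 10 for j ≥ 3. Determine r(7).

296

r(3) = -2(9) + 3(8) + 10 = 16
r(4) = -2(16) + 3(9) + 10 = 5
r(5) = -2(5) + 3(16) + 10 = 48
r(6) = -2(48) + 3(5) + 10 = -71
r(7) = -2(-71) + 3(48) + 10 = 296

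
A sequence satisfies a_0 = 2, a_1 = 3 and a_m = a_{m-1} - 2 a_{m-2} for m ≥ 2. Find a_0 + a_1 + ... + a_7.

a_2 = 3 - 2·2 = -1
a_3 = (-1) - 2·3 = -7
a_4 = (-7) - 2·(-1) = -5
a_5 = (-5) - 2·(-7) = 9
a_6 = 9 - 2·(-5) = 19
a_7 = 19 - 2·9 = 1
Sum = 2 + 3 + (-1) + (-7) + (-5) + 9 + 19 + 1 = 21

21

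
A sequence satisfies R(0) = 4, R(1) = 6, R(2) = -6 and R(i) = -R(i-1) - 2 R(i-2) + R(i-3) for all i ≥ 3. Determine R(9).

R(3) = -(-6) - 2*6 + 4 = -2
R(4) = -(-2) - 2*(-6) + 6 = 20
R(5) = -20 - 2*(-2) + (-6) = -22
R(6) = -(-22) - 2*20 + (-2) = -20
R(7) = -(-20) - 2*(-22) + 20 = 84
R(8) = -84 - 2*(-20) + (-22) = -66
R(9) = -(-66) - 2*84 + (-20) = -122

-122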